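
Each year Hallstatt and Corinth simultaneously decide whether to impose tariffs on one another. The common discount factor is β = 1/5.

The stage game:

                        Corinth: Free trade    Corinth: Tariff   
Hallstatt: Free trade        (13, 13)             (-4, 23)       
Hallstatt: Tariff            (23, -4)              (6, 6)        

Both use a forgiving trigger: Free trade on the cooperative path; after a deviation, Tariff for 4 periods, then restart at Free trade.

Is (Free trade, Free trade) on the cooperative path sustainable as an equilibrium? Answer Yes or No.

No

A one-shot deviation gives 23 now, then 6 for 4 periods, then back to 13.
Gain from deviating: (23−13) today; loss: (13−6) in each of the next 4 periods.
No-deviation condition: (13−6)(β+…+β^4) ≥ 23−13, i.e. β+…+β^4 ≥ 10/7.
At β = 1/5: β+…+β^4 = 0.2496 < 1.4286.
So cooperation is not sustainable.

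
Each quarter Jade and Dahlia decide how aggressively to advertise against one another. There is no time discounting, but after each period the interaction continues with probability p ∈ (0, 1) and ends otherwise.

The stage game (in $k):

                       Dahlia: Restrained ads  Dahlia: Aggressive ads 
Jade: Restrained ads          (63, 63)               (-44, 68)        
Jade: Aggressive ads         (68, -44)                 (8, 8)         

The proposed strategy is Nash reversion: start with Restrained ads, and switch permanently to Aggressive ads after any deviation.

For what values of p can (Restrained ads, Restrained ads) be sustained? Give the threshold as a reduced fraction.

1/12

Expected cooperation value is 63 + p·63 + p²·63 + … = 63/(1−p); deviation gives 68 + p·8/(1−p).
63 ≥ 68(1−p) + 8p ⇒ 60p ≥ 5 ⇒ p ≥ 5/60 = 1/12.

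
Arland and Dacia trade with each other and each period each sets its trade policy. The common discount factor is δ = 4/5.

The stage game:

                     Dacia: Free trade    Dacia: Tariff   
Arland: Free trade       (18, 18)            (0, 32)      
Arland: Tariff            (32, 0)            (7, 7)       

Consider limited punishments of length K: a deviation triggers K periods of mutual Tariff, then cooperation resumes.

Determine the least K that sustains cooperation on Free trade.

IC: δ(1−δ^K)/(1−δ) ≥ (32−18)/(18−7) = 14/11.
With δ = 4/5: need 1 − δ^K ≥ 14/11·(1−4/5)/(4/5), i.e. δ^K ≤ 0.6818.
Since (4/5)^1 = 0.8000 and (4/5)^2 = 0.6400, the smallest such K is 2.

2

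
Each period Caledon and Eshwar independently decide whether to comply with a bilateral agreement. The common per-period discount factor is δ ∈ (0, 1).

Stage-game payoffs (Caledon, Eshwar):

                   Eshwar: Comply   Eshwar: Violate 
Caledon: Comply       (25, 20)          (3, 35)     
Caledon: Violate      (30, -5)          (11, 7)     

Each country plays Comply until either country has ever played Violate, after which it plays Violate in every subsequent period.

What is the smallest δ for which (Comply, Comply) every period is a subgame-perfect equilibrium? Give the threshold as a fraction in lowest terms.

Caledon: cooperation gives 25 each period; deviation gives 30 once then 11 forever.
  25/(1−δ) ≥ 30 + 11δ/(1−δ) ⇒ δ ≥ 5/19.
Eshwar: cooperation gives 20 each period; deviation gives 35 once then 7 forever.
  δ ≥ 15/28.
Both must hold, so the binding constraint is Eshwar's: δ ≥ 15/28.

15/28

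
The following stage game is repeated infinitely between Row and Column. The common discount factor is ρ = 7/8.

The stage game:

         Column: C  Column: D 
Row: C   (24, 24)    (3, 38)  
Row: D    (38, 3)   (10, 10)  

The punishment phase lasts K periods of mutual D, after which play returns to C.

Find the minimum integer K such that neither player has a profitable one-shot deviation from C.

2

Need Σ_{k=1}^{K} ρ^k ≥ (38−24)/(24−10) = 1.0000 at ρ = 7/8.
At K = 1 the sum is 0.8750 < 1.0000; at K = 2 it is 1.6406 ≥ 1.0000.
So the minimum punishment length is K = 2.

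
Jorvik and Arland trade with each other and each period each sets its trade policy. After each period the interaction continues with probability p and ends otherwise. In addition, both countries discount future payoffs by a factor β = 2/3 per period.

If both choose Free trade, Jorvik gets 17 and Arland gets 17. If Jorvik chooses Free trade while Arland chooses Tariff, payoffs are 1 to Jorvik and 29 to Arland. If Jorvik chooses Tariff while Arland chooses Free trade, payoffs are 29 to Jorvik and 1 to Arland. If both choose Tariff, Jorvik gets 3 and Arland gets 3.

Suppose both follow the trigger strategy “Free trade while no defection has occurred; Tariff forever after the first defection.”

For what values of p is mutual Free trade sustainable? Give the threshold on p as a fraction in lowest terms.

Expected continuation weight on next period's payoff is β·p = 2/3·p, which plays the role of the discount factor.
Cooperation requires 2/3·p ≥ (29−17)/(29−3) = 6/13, hence p ≥ 9/13.

9/13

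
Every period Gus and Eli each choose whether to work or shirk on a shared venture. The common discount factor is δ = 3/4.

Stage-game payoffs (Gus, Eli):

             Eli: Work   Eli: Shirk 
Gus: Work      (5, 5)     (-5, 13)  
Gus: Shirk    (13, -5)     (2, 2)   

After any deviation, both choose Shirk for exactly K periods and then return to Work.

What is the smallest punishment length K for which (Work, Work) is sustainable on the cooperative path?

8

Need Σ_{k=1}^{K} δ^k ≥ (13−5)/(5−2) = 2.6667 at δ = 3/4.
At K = 7 the sum is 2.5995 < 2.6667; at K = 8 it is 2.6997 ≥ 2.6667.
So the minimum punishment length is K = 8.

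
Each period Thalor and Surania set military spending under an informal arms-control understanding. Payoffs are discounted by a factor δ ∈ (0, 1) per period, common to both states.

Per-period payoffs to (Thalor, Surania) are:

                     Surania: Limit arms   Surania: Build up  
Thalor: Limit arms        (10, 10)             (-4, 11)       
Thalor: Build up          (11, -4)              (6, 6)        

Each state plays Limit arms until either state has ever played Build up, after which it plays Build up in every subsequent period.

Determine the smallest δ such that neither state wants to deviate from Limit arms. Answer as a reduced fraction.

One-period gain from deviating is 11 − 10 = 1. The loss is 10 − 6 = 4 in every subsequent period, with present value 4·δ/(1−δ).
Deviation is unprofitable when 4·δ/(1−δ) ≥ 1, i.e. δ/(1−δ) ≥ 1/4.
Equivalently δ ≥ 1/(1+4) = 1/5.

1/5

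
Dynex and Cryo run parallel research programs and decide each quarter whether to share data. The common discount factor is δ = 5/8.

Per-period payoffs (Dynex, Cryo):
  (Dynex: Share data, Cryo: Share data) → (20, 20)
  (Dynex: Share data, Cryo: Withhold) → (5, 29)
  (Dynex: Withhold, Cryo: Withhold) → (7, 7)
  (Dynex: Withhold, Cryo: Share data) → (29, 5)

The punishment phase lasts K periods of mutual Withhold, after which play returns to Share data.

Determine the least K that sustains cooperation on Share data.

IC: δ(1−δ^K)/(1−δ) ≥ (29−20)/(20−7) = 9/13.
With δ = 5/8: need 1 − δ^K ≥ 9/13·(1−5/8)/(5/8), i.e. δ^K ≤ 0.5846.
Since (5/8)^1 = 0.6250 and (5/8)^2 = 0.3906, the smallest such K is 2.

2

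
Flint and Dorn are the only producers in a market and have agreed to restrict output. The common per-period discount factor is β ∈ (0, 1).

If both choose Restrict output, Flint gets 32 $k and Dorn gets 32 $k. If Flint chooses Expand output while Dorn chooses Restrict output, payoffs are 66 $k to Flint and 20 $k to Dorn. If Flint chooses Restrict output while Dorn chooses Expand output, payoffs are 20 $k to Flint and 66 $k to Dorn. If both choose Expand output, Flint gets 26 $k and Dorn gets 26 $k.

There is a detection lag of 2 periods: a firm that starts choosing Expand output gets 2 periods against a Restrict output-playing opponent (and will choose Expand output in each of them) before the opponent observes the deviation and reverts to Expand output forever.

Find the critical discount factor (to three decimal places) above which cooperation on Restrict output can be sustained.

0.922

Deviating for the 2 undetected periods gains 66−32 = 34 per period over cooperation, then loses 32−26 = 6 per period forever once punishment starts.
Gain: 34(1 + β + … + β^1); loss: 6·β^2/(1−β).
No profitable deviation ⇔ 34(1−β^2) ≤ 6·β^2, i.e. β^2 ≥ 34/(34+6) = 17/20.
Hence β ≥ (17/20)^(1/2) ≈ 0.922.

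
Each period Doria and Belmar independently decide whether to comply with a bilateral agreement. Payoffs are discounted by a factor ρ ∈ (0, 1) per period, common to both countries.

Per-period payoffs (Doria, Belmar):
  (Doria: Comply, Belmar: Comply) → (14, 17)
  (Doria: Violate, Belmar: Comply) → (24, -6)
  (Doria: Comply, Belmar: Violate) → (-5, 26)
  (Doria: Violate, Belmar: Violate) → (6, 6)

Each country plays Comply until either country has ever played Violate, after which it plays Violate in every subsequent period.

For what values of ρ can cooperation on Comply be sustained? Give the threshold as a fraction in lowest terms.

5/9

For Doria: deviation gain 24−14 = 10, per-period punishment loss 14−6 = 8. IC gives ρ ≥ 10/18 = 5/9.
For Belmar: gain 9, loss 11 per period, so ρ ≥ 9/20.
The tighter constraint is Doria's, so cooperation needs ρ ≥ 5/9.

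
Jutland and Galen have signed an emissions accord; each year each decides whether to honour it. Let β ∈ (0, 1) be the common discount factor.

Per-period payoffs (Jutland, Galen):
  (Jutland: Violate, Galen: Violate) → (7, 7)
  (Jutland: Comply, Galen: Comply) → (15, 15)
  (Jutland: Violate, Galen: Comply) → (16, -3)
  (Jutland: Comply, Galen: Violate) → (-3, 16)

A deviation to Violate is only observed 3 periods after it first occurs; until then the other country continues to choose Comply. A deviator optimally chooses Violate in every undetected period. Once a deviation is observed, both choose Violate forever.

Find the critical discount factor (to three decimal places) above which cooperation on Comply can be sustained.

The best deviation is to choose Violate for all 3 undetected periods, earning 16 each, then 7 forever once detected.
Deviation value: 16(1−β^3)/(1−β) + 7β^3/(1−β); cooperation value: 15/(1−β).
IC: 15 ≥ 16(1−β^3) + 7β^3 = 16 − 9β^3.
So β^3 ≥ 1/9, giving β ≥ (1/9)^(1/3) ≈ 0.481.

0.481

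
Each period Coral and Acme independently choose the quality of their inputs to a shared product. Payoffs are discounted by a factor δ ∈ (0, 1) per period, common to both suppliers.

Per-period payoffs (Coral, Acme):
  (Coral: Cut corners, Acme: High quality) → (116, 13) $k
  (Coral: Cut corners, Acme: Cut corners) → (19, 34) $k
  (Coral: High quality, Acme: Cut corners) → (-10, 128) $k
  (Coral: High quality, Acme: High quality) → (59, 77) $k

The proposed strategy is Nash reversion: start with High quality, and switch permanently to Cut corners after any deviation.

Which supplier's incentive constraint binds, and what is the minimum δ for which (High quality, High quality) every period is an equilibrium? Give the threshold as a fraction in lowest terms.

Coral; δ ≥ 57/97

For Coral: deviation gain 116−59 = 57, per-period punishment loss 59−19 = 40. IC gives δ ≥ 57/97.
For Acme: gain 51, loss 43 per period, so δ ≥ 51/94.
The tighter constraint is Coral's, so cooperation needs δ ≥ 57/97.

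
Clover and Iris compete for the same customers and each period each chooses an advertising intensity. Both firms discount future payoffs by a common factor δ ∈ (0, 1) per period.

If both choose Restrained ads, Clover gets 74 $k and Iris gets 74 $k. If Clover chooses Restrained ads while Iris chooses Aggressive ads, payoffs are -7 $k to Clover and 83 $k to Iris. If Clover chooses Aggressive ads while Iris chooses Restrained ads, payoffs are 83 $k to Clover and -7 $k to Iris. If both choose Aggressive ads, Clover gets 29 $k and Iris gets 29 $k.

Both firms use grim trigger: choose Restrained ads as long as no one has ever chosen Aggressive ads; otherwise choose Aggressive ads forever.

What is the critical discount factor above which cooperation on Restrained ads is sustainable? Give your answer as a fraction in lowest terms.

1/6

Under grim trigger the critical discount factor is (T−C)/(T−P) with T = 83, C = 74, P = 29.
δ* = (83−74)/(83−29) = 9/54 = 1/6.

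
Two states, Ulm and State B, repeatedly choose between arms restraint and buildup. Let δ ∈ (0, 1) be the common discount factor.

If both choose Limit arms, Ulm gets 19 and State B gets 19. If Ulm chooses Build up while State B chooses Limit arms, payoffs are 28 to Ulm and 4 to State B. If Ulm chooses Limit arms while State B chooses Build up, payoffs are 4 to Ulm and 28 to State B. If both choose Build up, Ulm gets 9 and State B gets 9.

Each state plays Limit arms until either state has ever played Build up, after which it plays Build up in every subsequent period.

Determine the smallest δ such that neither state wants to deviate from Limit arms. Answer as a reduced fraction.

19/(1−δ) ≥ 28 + 9δ/(1−δ)
19 ≥ 28 − 19δ
δ ≥ 9/19.

9/19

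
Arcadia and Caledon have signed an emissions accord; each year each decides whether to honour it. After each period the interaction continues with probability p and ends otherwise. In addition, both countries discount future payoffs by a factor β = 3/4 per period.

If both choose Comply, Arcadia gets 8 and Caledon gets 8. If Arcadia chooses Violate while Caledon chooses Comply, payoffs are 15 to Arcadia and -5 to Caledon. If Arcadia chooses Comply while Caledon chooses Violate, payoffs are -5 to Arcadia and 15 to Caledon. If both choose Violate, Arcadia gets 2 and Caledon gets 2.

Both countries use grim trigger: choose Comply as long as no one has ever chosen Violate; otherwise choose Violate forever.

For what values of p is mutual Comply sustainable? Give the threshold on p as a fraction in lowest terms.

28/39

Expected continuation weight on next period's payoff is β·p = 3/4·p, which plays the role of the discount factor.
Cooperation requires 3/4·p ≥ (15−8)/(15−2) = 7/13, hence p ≥ 28/39.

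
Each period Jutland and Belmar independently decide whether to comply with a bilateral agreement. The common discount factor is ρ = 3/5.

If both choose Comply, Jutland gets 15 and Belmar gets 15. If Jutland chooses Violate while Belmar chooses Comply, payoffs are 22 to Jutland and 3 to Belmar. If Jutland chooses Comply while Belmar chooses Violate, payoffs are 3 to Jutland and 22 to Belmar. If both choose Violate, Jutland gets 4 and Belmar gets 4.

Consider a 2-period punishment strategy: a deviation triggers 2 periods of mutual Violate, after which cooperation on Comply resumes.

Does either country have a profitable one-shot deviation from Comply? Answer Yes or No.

IC: ρ+…+ρ^2 ≥ (22−15)/(15−4) = 7/11.
At ρ = 3/5: partial sum = 0.9600 ≥ 0.6364. Cooperation sustainable.

No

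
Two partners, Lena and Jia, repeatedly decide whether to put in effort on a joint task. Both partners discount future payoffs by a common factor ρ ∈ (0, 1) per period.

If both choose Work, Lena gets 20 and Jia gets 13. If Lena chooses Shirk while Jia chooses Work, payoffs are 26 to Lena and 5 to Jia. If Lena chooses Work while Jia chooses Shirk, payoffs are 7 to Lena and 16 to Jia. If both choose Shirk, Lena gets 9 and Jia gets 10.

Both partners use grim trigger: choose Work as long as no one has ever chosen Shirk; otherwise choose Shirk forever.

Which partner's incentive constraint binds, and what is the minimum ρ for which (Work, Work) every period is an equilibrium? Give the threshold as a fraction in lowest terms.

Jia; ρ ≥ 1/2

Lena: cooperation gives 20 each period; deviation gives 26 once then 9 forever.
  20/(1−ρ) ≥ 26 + 9ρ/(1−ρ) ⇒ ρ ≥ 6/17.
Jia: cooperation gives 13 each period; deviation gives 16 once then 10 forever.
  ρ ≥ 3/6 = 1/2.
Both must hold, so the binding constraint is Jia's: ρ ≥ 1/2.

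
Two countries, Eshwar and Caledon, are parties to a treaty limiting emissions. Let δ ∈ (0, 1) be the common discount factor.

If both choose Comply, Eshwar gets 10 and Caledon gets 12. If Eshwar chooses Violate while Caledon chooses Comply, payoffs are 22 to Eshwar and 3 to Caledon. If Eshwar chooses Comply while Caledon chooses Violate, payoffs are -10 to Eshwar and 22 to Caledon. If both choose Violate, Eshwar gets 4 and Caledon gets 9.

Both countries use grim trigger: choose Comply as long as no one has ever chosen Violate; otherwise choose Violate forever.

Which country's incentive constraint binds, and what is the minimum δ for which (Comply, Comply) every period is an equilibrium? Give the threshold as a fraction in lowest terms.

Eshwar's threshold: (22−10)/(22−4) = 2/3.
Caledon's threshold: (22−12)/(22−9) = 10/13.
2/3 < 10/13, so Caledon binds and δ* = 10/13.

Caledon; δ ≥ 10/13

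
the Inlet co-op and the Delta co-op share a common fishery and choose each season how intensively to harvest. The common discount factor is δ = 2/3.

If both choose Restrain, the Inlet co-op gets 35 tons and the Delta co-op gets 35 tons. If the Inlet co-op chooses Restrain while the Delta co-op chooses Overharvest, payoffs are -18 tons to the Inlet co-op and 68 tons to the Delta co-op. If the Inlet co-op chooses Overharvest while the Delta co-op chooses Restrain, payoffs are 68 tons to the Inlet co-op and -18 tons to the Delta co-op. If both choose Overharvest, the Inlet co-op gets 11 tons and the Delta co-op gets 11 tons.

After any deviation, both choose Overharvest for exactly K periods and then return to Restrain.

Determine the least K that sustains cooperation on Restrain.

3

IC: δ(1−δ^K)/(1−δ) ≥ (68−35)/(35−11) = 11/8.
With δ = 2/3: need 1 − δ^K ≥ 11/8·(1−2/3)/(2/3), i.e. δ^K ≤ 0.3125.
Since (2/3)^2 = 0.4444 and (2/3)^3 = 0.2963, the smallest such K is 3.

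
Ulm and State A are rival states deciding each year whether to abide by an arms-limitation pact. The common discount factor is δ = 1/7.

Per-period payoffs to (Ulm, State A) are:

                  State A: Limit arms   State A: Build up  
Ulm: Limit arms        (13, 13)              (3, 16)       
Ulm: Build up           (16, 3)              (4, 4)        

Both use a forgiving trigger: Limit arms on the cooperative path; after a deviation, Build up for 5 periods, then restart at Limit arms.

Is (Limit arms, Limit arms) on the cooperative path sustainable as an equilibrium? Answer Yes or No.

No

A one-shot deviation gives 16 now, then 4 for 5 periods, then back to 13.
Gain from deviating: (16−13) today; loss: (13−4) in each of the next 5 periods.
No-deviation condition: (13−4)(δ+…+δ^5) ≥ 16−13, i.e. δ+…+δ^5 ≥ 1/3.
At δ = 1/7: δ+…+δ^5 = 0.1667 < 0.3333.
So cooperation is not sustainable.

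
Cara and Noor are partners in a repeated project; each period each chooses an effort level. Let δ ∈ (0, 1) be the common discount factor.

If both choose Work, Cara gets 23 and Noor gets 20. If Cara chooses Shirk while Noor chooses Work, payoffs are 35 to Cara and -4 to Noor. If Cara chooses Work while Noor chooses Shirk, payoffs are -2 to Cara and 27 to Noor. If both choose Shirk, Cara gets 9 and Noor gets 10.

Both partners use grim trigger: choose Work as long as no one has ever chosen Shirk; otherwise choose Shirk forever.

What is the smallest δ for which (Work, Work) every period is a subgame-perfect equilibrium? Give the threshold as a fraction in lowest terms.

Cara's threshold: (35−23)/(35−9) = 6/13.
Noor's threshold: (27−20)/(27−10) = 7/17.
6/13 > 7/17, so Cara binds and δ* = 6/13.

6/13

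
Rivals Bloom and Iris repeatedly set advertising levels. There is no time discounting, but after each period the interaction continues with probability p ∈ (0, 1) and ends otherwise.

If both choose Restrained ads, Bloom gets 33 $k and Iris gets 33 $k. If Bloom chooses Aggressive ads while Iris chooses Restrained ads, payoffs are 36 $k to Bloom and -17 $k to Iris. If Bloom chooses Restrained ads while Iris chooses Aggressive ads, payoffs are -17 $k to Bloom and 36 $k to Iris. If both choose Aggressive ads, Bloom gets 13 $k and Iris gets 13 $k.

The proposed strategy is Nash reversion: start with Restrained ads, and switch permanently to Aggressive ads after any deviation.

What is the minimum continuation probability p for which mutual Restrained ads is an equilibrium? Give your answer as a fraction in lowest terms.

3/23

With no time discounting, the continuation probability p plays the role of the discount factor.
Grim-trigger IC: 33/(1−p) ≥ 36 + 13p/(1−p) ⇒ p ≥ (36−33)/(36−13) = 3/23.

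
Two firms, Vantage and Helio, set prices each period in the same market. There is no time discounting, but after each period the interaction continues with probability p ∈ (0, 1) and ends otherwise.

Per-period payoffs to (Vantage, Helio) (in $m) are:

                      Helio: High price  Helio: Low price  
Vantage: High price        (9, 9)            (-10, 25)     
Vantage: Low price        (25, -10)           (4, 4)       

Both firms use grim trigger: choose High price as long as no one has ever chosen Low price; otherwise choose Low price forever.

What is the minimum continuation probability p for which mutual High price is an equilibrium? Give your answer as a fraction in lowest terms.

16/21

With no time discounting, the continuation probability p plays the role of the discount factor.
Grim-trigger IC: 9/(1−p) ≥ 25 + 4p/(1−p) ⇒ p ≥ (25−9)/(25−4) = 16/21.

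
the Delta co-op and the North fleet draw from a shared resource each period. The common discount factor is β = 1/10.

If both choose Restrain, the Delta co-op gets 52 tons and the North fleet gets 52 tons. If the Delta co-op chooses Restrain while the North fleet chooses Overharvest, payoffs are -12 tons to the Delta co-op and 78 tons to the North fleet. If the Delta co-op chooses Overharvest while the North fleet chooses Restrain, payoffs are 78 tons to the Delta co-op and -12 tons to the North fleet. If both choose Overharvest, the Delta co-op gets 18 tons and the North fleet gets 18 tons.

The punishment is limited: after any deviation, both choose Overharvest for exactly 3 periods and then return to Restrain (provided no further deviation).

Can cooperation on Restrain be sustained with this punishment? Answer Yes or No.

Comparing payoff streams over the 4 periods until play realigns: cooperate → 52(1+β+…+β^3); deviate → 78 + 18(β+…+β^3).
Cooperation is sustained iff (52−18)(β+…+β^3) ≥ 78−52.
β+…+β^3 = 1/10·(1−(1/10)^3)/(1−1/10) = 0.1110, and (78−52)/(52−18) = 0.7647.
0.1110 < 0.7647, so cooperation is not sustainable.

No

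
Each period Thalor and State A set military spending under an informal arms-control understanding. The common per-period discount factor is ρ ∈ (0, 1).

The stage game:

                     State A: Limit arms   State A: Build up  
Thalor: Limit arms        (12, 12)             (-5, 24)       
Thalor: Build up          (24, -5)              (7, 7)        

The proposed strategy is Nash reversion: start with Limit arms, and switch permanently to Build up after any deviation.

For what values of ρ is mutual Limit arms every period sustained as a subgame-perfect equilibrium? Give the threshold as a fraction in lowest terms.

12/17

12/(1−ρ) ≥ 24 + 7ρ/(1−ρ)
12 ≥ 24 − 17ρ
ρ ≥ 12/17.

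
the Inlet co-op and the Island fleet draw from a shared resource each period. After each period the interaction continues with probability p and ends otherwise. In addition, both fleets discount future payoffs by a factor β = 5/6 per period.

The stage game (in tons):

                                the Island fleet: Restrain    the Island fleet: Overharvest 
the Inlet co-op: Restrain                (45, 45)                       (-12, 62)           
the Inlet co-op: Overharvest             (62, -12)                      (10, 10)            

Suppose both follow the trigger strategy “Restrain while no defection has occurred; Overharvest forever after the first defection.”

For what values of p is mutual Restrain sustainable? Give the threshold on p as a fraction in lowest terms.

51/130

With continuation probability p and discount β, the effective per-period discount factor is βp.
Grim-trigger IC: βp ≥ (62−45)/(62−10) = 17/52.
So p ≥ (17/52)/(5/6) = 51/130.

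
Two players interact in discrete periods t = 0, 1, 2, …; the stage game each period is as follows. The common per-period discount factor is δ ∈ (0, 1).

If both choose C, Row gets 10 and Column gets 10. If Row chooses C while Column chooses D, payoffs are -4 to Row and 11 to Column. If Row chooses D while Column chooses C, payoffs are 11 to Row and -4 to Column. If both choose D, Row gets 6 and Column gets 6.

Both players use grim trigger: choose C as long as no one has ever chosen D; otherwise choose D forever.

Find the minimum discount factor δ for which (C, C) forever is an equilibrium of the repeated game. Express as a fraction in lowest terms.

10/(1−δ) ≥ 11 + 6δ/(1−δ)
10 ≥ 11 − 5δ
δ ≥ 1/5.

1/5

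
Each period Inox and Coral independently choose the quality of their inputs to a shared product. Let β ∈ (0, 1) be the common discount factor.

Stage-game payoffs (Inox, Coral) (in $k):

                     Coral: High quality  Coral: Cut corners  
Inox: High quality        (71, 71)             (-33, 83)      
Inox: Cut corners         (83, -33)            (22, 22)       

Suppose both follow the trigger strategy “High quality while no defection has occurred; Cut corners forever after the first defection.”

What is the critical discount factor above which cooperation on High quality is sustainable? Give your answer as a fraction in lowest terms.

12/61

One-period gain from deviating is 83 − 71 = 12. The loss is 71 − 22 = 49 in every subsequent period, with present value 49·β/(1−β).
Deviation is unprofitable when 49·β/(1−β) ≥ 12, i.e. β/(1−β) ≥ 12/49.
Equivalently β ≥ 12/(12+49) = 12/61.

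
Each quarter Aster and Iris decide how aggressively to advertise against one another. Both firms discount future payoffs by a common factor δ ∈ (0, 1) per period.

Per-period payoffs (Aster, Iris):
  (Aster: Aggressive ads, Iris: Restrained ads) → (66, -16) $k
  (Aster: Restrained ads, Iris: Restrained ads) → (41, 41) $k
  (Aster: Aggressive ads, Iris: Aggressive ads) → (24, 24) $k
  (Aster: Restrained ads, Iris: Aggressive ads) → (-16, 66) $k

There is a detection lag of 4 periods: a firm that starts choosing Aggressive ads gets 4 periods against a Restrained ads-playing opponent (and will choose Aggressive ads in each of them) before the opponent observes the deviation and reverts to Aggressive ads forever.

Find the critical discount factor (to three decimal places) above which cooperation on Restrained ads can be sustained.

0.878

A deviator earns 66 for 4 periods, then 24 forever; cooperating earns 41 forever. Multiplying the IC by (1−δ):
41 ≥ 66(1−δ^4) + 24δ^4, so 42·δ^4 ≥ 25 and δ^4 ≥ 25/42.
δ ≥ (25/42)^(1/4) ≈ 0.878.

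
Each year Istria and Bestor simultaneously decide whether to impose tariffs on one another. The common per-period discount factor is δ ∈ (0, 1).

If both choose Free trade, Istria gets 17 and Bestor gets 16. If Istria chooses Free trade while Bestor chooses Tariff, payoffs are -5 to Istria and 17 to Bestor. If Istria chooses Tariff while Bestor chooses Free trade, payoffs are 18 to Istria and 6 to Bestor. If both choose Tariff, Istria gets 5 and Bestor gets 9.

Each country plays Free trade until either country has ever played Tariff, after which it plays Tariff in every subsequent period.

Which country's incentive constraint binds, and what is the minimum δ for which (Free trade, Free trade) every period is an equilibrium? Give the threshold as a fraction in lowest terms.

Istria: cooperation gives 17 each period; deviation gives 18 once then 5 forever.
  17/(1−δ) ≥ 18 + 5δ/(1−δ) ⇒ δ ≥ 1/13.
Bestor: cooperation gives 16 each period; deviation gives 17 once then 9 forever.
  δ ≥ 1/8.
Both must hold, so the binding constraint is Bestor's: δ ≥ 1/8.

Bestor; δ ≥ 1/8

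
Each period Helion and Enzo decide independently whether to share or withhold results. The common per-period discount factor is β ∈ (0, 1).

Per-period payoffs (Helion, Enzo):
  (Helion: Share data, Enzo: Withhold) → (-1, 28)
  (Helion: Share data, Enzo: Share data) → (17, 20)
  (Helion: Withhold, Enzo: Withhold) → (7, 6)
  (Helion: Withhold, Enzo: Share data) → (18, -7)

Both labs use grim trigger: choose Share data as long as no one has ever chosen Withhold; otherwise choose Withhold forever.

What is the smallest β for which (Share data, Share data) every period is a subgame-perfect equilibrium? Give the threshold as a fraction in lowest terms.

4/11

Helion's threshold: (18−17)/(18−7) = 1/11.
Enzo's threshold: (28−20)/(28−6) = 4/11.
1/11 < 4/11, so Enzo binds and β* = 4/11.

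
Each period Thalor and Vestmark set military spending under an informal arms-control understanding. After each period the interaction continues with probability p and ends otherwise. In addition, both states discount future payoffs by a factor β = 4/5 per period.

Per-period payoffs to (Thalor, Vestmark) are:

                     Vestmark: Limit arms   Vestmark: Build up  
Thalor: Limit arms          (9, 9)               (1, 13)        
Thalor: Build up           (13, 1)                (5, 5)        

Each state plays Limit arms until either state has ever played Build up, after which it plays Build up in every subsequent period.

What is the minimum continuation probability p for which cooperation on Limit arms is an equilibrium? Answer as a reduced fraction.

5/8

Expected continuation weight on next period's payoff is β·p = 4/5·p, which plays the role of the discount factor.
Cooperation requires 4/5·p ≥ (13−9)/(13−5) = 1/2, hence p ≥ 5/8.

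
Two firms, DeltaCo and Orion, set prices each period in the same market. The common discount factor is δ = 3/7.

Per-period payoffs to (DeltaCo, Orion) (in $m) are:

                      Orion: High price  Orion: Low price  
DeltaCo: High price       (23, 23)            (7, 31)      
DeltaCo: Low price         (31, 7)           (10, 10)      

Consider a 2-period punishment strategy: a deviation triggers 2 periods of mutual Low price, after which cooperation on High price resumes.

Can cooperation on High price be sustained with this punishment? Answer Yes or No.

No

A one-shot deviation gives 31 now, then 10 for 2 periods, then back to 23.
Gain from deviating: (31−23) today; loss: (23−10) in each of the next 2 periods.
No-deviation condition: (23−10)(δ+…+δ^2) ≥ 31−23, i.e. δ+…+δ^2 ≥ 8/13.
At δ = 3/7: δ+…+δ^2 = 0.6122 < 0.6154.
So cooperation is not sustainable.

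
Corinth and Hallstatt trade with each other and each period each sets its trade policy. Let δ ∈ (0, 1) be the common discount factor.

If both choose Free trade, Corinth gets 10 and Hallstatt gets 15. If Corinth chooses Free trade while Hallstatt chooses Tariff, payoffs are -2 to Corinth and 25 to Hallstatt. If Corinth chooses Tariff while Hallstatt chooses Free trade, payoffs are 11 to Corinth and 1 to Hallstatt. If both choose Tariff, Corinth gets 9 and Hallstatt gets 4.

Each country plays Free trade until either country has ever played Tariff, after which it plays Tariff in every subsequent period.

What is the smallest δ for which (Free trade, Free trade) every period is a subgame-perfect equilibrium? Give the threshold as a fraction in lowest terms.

For Corinth: deviation gain 11−10 = 1, per-period punishment loss 10−9 = 1. IC gives δ ≥ 1/2.
For Hallstatt: gain 10, loss 11 per period, so δ ≥ 10/21.
The tighter constraint is Corinth's, so cooperation needs δ ≥ 1/2.

1/2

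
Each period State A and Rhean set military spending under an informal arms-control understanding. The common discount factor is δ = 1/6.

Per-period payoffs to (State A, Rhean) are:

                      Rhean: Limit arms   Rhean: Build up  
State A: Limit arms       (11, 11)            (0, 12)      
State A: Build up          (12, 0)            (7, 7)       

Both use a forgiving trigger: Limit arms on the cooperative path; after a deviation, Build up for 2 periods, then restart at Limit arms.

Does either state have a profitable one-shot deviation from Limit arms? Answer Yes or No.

IC: δ+…+δ^2 ≥ (12−11)/(11−7) = 1/4.
At δ = 1/6: partial sum = 0.1944 < 0.2500. Cooperation not sustainable.

Yes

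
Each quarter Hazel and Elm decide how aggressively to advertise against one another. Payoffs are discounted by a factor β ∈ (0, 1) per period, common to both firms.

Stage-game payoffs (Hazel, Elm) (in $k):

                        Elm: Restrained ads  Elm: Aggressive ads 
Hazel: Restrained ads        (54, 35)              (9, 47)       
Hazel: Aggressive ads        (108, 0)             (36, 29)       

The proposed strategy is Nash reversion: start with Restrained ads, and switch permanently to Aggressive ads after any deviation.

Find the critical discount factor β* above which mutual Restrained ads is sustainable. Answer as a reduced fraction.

Hazel's threshold: (108−54)/(108−36) = 3/4.
Elm's threshold: (47−35)/(47−29) = 2/3.
3/4 > 2/3, so Hazel binds and β* = 3/4.

3/4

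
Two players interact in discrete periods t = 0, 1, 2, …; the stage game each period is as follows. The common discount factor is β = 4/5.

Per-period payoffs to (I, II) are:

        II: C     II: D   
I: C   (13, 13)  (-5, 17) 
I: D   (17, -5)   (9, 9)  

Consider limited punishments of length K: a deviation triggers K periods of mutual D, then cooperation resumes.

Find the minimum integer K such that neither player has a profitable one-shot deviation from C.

2

Need Σ_{k=1}^{K} β^k ≥ (17−13)/(13−9) = 1.0000 at β = 4/5.
At K = 1 the sum is 0.8000 < 1.0000; at K = 2 it is 1.4400 ≥ 1.0000.
So the minimum punishment length is K = 2.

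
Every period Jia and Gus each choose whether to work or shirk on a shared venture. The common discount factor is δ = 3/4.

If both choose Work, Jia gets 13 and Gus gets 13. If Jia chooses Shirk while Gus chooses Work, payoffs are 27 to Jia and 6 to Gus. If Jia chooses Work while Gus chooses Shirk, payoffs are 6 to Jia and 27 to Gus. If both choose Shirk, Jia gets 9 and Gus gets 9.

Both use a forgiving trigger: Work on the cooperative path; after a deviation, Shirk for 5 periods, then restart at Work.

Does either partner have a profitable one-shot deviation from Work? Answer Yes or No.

Yes

Comparing payoff streams over the 6 periods until play realigns: cooperate → 13(1+δ+…+δ^5); deviate → 27 + 9(δ+…+δ^5).
Cooperation is sustained iff (13−9)(δ+…+δ^5) ≥ 27−13.
δ+…+δ^5 = 3/4·(1−(3/4)^5)/(1−3/4) = 2.2881, and (27−13)/(13−9) = 3.5000.
2.2881 < 3.5000, so cooperation is not sustainable.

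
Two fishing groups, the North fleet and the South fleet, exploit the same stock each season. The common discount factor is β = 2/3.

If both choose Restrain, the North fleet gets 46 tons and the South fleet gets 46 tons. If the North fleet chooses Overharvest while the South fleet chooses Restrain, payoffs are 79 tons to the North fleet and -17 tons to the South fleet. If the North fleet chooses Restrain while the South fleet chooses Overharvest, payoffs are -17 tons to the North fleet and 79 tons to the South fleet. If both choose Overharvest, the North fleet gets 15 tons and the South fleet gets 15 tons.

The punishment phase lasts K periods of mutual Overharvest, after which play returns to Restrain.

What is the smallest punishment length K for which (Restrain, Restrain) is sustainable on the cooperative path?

IC: β(1−β^K)/(1−β) ≥ (79−46)/(46−15) = 33/31.
With β = 2/3: need 1 − β^K ≥ 33/31·(1−2/3)/(2/3), i.e. β^K ≤ 0.4677.
Since (2/3)^1 = 0.6667 and (2/3)^2 = 0.4444, the smallest such K is 2.

2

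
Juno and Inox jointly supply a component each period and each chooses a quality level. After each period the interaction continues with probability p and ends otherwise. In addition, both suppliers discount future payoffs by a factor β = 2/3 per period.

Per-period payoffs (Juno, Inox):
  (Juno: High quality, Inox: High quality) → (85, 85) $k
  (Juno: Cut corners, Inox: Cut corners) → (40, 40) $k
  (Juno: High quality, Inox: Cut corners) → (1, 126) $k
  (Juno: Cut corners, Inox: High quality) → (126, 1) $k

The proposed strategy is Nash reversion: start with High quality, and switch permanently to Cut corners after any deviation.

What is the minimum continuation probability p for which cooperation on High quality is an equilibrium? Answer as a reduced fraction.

123/172

With continuation probability p and discount β, the effective per-period discount factor is βp.
Grim-trigger IC: βp ≥ (126−85)/(126−40) = 41/86.
So p ≥ (41/86)/(2/3) = 123/172.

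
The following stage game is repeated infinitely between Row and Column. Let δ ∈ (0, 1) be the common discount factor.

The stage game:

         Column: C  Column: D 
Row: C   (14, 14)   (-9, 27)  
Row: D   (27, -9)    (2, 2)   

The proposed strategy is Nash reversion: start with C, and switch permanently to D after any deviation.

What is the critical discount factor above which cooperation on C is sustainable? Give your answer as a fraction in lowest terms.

One-period gain from deviating is 27 − 14 = 13. The loss is 14 − 2 = 12 in every subsequent period, with present value 12·δ/(1−δ).
Deviation is unprofitable when 12·δ/(1−δ) ≥ 13, i.e. δ/(1−δ) ≥ 13/12.
Equivalently δ ≥ 13/(13+12) = 13/25.

13/25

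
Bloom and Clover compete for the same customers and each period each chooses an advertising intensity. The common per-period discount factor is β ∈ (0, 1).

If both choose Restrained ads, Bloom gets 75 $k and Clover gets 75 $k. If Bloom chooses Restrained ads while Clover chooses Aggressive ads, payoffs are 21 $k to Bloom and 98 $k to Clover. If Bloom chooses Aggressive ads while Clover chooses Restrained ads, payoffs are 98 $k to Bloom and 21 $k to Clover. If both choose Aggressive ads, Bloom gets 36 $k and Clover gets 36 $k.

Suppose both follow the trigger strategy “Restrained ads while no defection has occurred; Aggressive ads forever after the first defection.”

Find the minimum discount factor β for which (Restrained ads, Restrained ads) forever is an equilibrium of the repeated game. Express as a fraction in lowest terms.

23/62

Under grim trigger the critical discount factor is (T−C)/(T−P) with T = 98, C = 75, P = 36.
β* = (98−75)/(98−36) = 23/62.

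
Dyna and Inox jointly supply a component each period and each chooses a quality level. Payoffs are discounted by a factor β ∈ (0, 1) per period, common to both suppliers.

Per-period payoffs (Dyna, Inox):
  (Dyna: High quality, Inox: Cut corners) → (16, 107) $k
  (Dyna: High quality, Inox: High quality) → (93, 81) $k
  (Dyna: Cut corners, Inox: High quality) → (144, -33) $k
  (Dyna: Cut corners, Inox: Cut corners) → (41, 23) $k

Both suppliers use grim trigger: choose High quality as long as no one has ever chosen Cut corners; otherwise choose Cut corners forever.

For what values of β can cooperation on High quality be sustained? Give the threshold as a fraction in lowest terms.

51/103

For Dyna: deviation gain 144−93 = 51, per-period punishment loss 93−41 = 52. IC gives β ≥ 51/103.
For Inox: gain 26, loss 58 per period, so β ≥ 26/84 = 13/42.
The tighter constraint is Dyna's, so cooperation needs β ≥ 51/103.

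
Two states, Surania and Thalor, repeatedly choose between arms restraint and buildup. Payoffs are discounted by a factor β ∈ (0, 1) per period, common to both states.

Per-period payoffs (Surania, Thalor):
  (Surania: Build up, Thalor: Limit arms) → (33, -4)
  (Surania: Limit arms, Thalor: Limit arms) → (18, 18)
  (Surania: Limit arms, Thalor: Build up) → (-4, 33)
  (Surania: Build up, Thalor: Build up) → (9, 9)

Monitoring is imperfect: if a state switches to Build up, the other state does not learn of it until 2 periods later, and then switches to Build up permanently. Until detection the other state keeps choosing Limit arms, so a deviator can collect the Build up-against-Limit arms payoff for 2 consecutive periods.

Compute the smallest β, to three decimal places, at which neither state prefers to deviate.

The best deviation is to choose Build up for all 2 undetected periods, earning 33 each, then 9 forever once detected.
Deviation value: 33(1−β^2)/(1−β) + 9β^2/(1−β); cooperation value: 18/(1−β).
IC: 18 ≥ 33(1−β^2) + 9β^2 = 33 − 24β^2.
So β^2 ≥ 15/24 = 5/8, giving β ≥ (5/8)^(1/2) ≈ 0.791.

0.791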